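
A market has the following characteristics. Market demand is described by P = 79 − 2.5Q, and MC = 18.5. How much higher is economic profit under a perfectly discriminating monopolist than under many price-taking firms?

Under competition P = MC = 18.5, so Q = (79 − 18.5)/2.5 = 24.2.
Profit = (18.5 − 18.5)·24.2 = 0.
With perfect price discrimination, output is the efficient level Q = 24.2 (where demand meets MC), but every buyer pays their willingness to pay: CS = 0 and PS = total surplus.
PS equals the full surplus area, 732.05. Profit = 732.05 = 732.05.
Change in economic profit: 732.05 − 0 = 732.05.

π rises by 732.05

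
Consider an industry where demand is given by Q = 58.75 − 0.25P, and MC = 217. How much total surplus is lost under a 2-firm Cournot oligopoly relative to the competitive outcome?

DWL = 4.5

Inverting demand: P = 235 − 4Q.
Competitive firms price at marginal cost: P = 217, giving Q = 4.5.
With 2 symmetric Cournot firms, each firm's FOC gives 235 − 12q = 217, so q = 1.5, Q = 2·1.5 = 3, and P = 223.
DWL is the triangle between Q = 3 and Q = 4.5: ½·(4.5 − 3)·(223 − 217) = 4.5.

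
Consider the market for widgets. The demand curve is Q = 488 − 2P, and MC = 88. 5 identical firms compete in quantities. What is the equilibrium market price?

Inverting demand: P = 244 − 0.5Q.
With 5 symmetric Cournot firms, each firm's FOC gives 244 − 3q = 88, so q = 52, Q = 5·52 = 260, and P = 114.

P = 114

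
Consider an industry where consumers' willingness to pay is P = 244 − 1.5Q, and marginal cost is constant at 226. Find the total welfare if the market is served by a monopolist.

A monopolist chooses Q where MR = MC. MR = 244 − 3Q; setting this equal to 226 gives Q = 6 and P = 235.
CS = ½·(244 − 235)·6 = 27; PS = (235 − 226)·6 = 54; TS = 81.

TS = 81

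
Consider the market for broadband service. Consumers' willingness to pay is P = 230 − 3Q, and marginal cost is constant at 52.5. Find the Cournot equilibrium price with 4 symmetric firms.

In a 4-firm Cournot equilibrium, symmetry and the first-order condition give q = (230 − 52.5)/(15) = 71/6. So Q = 142/3 and P = 88.

P = 88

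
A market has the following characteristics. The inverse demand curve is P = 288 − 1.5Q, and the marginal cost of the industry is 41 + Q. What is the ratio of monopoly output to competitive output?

The monopolist equates marginal revenue to marginal cost: 288 − 3Q = 41 + Q, so Q = 61.75. From demand, P = 195.375.
Under competition P = MC: 288 − 1.5Q = 41 + Q ⇒ Q = 98.8, P = 139.8.
Ratio Q_m/Q_c = 61.75/98.8 = 0.625.

Q_m/Q_c = 0.625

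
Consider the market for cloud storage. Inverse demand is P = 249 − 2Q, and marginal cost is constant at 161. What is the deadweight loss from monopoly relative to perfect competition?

Under competition P = MC = 161, so Q = (249 − 161)/2 = 44.
The monopolist equates marginal revenue to marginal cost: 249 − 4Q = 161, so Q = 22. From demand, P = 205.
DWL is the triangle between Q = 22 and Q = 44: ½·(44 − 22)·(205 − 161) = 484.

DWL = 484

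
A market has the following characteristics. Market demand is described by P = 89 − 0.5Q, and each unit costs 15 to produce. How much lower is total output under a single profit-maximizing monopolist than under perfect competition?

Q falls by 74

Competitive firms price at marginal cost: P = 15, giving Q = 148.
The monopolist equates marginal revenue to marginal cost: 89 − Q = 15, so Q = 74. From demand, P = 52.
Change in total output: 74 − 148 = −74.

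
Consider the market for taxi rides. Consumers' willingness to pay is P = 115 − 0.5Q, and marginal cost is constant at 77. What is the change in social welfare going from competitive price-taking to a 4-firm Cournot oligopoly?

Social welfare falls by 57.76

Under competition P = MC = 77, so Q = (115 − 77)/0.5 = 76.
CS = ½·(115 − 77)·76 = 1444; PS = (77 − 77)·76 = 0; TS = 1444.
In a 4-firm Cournot equilibrium, symmetry and the first-order condition give q = (115 − 77)/(2.5) = 15.2. So Q = 60.8 and P = 84.6.
CS = ½·(115 − 84.6)·60.8 = 924.16; PS = (84.6 − 77)·60.8 = 462.08; TS = 1386.24.
Change in social welfare: 1386.24 − 1444 = −57.76.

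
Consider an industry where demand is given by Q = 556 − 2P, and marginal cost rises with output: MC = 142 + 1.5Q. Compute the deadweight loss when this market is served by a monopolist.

Inverting demand: P = 278 − 0.5Q.
Under competition P = MC: 278 − 0.5Q = 142 + 1.5Q ⇒ Q = 68, P = 244.
The monopolist equates marginal revenue to marginal cost: 278 − Q = 142 + 1.5Q, so Q = 54.4. From demand, P = 250.8.
CS = ½·(278 − 244)·68 = 1156; PS = (244·68 − 142·68 − ½·1.5·68²) = 3468; TS = 4624.
CS = ½·(278 − 250.8)·54.4 = 739.84; PS = (250.8·54.4 − 142·54.4 − ½·1.5·54.4²) = 3699.2; TS = 4439.04.
DWL = 4624 − 4439.04 = 184.96.

DWL = 184.96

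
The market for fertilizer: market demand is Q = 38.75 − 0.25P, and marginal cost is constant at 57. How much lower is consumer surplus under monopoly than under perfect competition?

CS falls by 900.375

Inverting demand: P = 155 − 4Q.
Competitive firms price at marginal cost: P = 57, giving Q = 24.5.
CS = ½·(155 − 57)·24.5 = 1200.5.
The monopolist equates marginal revenue to marginal cost: 155 − 8Q = 57, so Q = 12.25. From demand, P = 106.
CS = ½·(155 − 106)·12.25 = 300.125.
Change in consumer surplus: 300.125 − 1200.5 = −900.375.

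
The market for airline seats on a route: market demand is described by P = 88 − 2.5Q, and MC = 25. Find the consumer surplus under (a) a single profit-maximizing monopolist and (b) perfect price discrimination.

A monopolist chooses Q where MR = MC. MR = 88 − 5Q; setting this equal to 25 gives Q = 12.6 and P = 56.5.
CS = ½·(88 − 56.5)·12.6 = 198.45.
A perfectly discriminating monopolist sells every unit with P(Q) ≥ MC(Q), so output equals the competitive quantity Q = 25.2. Each buyer pays their reservation price, so CS = 0 and the firm captures all surplus.
CS = 0.

Monopoly: CS = 198.45; Perfect PD: CS = 0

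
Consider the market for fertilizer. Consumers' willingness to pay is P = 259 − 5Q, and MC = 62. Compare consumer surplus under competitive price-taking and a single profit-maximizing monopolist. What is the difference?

Competitive firms price at marginal cost: P = 62, giving Q = 39.4.
CS = ½·(259 − 62)·39.4 = 3880.9.
Monopoly sets MR = MC: 259 − 10Q = 62 ⇒ Q = 19.7, P = 259 − 5·19.7 = 160.5.
CS = ½·(259 − 160.5)·19.7 = 970.225.
Change in consumer surplus: 970.225 − 3880.9 = −2910.675.

Consumer surplus falls by 2910.675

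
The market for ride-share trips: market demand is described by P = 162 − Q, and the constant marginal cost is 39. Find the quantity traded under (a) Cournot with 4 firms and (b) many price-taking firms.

Cournot with 4 identical firms: the symmetric best-response condition is 162 − 5q = 39. Each firm produces q = 24.6, total output Q = 98.4, price P = 63.6.
Competitive firms price at marginal cost: P = 39, giving Q = 123.

Cournot: Q = 98.4; Competition: Q = 123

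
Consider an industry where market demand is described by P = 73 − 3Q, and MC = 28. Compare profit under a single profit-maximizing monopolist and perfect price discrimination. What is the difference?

Monopoly sets MR = MC: 73 − 6Q = 28 ⇒ Q = 7.5, P = 73 − 3·7.5 = 50.5.
Profit = (50.5 − 28)·7.5 = 168.75.
A perfectly discriminating monopolist sells every unit with P(Q) ≥ MC(Q), so output equals the competitive quantity Q = 15. Each buyer pays their reservation price, so CS = 0 and the firm captures all surplus.
PS equals the full surplus area, 337.5. Profit = 337.5 = 337.5.
Change in profit: 337.5 − 168.75 = 168.75.

Profit rises by 168.75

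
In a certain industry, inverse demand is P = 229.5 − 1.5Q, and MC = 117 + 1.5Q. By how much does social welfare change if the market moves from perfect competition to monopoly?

TS falls by 234.375

Under competition P = MC: 229.5 − 1.5Q = 117 + 1.5Q ⇒ Q = 37.5, P = 173.25.
CS = ½·(229.5 − 173.25)·37.5 = 16875/16; PS = (173.25·37.5 − 117·37.5 − ½·1.5·37.5²) = 16875/16; TS = 2109.375.
The monopolist equates marginal revenue to marginal cost: 229.5 − 3Q = 117 + 1.5Q, so Q = 25. From demand, P = 192.
CS = ½·(229.5 − 192)·25 = 468.75; PS = (192·25 − 117·25 − ½·1.5·25²) = 1406.25; TS = 1875.
Change in social welfare: 1875 − 2109.375 = −234.375.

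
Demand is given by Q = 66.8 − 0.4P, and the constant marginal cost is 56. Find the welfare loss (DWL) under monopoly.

DWL = 616.05

Inverting demand: P = 167 − 2.5Q.
Under competition P = MC = 56, so Q = (167 − 56)/2.5 = 44.4.
A monopolist chooses Q where MR = MC. MR = 167 − 5Q; setting this equal to 56 gives Q = 22.2 and P = 111.5.
DWL is the triangle between Q = 22.2 and Q = 44.4: ½·(44.4 − 22.2)·(111.5 − 56) = 616.05.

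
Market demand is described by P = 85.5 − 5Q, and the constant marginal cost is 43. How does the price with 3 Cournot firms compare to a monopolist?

With 3 symmetric Cournot firms, each firm's FOC gives 85.5 − 20q = 43, so q = 2.125, Q = 3·2.125 = 6.375, and P = 53.625.
A monopolist chooses Q where MR = MC. MR = 85.5 − 10Q; setting this equal to 43 gives Q = 4.25 and P = 64.25.

Cournot: P = 53.625; Monopoly: P = 64.25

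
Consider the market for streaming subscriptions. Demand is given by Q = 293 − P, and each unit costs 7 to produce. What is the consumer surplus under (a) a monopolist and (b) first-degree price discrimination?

Inverting demand: P = 293 − Q.
The monopolist equates marginal revenue to marginal cost: 293 − 2Q = 7, so Q = 143. From demand, P = 150.
CS = ½·(293 − 150)·143 = 10224.5.
A perfectly discriminating monopolist sells every unit with P(Q) ≥ MC(Q), so output equals the competitive quantity Q = 286. Each buyer pays their reservation price, so CS = 0 and the firm captures all surplus.
CS = 0.

Monopoly: CS = 10224.5; Perfect PD: CS = 0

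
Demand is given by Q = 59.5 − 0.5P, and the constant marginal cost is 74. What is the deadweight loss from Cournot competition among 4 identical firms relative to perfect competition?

Inverting demand: P = 119 − 2Q.
Competitive firms price at marginal cost: P = 74, giving Q = 22.5.
In a 4-firm Cournot equilibrium, symmetry and the first-order condition give q = (119 − 74)/(10) = 4.5. So Q = 18 and P = 83.
DWL is the triangle between Q = 18 and Q = 22.5: ½·(22.5 − 18)·(83 − 74) = 20.25.

DWL = 20.25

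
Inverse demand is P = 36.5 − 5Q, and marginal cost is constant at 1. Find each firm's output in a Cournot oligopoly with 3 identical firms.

Cournot with 3 identical firms: the symmetric best-response condition is 36.5 − 20q = 1. Each firm produces q = 1.775, total output Q = 5.325, price P = 9.875.

q_i = 1.775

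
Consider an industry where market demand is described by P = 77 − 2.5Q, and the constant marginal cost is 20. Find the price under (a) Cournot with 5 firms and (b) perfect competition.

With 5 symmetric Cournot firms, each firm's FOC gives 77 − 15q = 20, so q = 3.8, Q = 5·3.8 = 19, and P = 29.5.
Under competition P = MC = 20, so Q = (77 − 20)/2.5 = 22.8.

Cournot: P = 29.5; Competition: P = 20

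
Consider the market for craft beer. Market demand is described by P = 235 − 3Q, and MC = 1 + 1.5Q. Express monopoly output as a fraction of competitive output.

Monopoly sets MR = MC: 235 − 6Q = 1 + 1.5Q ⇒ Q = 31.2, P = 235 − 3·31.2 = 141.4.
Competitive equilibrium sets price equal to marginal cost: 235 − 3Q = 1 + 1.5Q, so Q = 52 and P = 79.
Ratio Q_m/Q_c = 31.2/52 = 0.6.

Q_m/Q_c = 0.6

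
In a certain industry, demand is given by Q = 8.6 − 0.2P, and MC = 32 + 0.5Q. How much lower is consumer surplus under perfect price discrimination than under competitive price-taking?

CS falls by 10

Inverting demand: P = 43 − 5Q.
Under competition P = MC: 43 − 5Q = 32 + 0.5Q ⇒ Q = 2, P = 33.
CS = ½·(43 − 33)·2 = 10.
With perfect price discrimination, output is the efficient level Q = 2 (where demand meets MC), but every buyer pays their willingness to pay: CS = 0 and PS = total surplus.
CS = 0.
Change in consumer surplus: 0 − 10 = −10.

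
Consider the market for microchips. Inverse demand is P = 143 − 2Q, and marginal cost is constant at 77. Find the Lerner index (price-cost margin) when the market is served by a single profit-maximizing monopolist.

Lerner index = 0.3

A monopolist chooses Q where MR = MC. MR = 143 − 4Q; setting this equal to 77 gives Q = 16.5 and P = 110.
Lerner index = (P − MC)/P = (110 − 77)/110 = 0.3.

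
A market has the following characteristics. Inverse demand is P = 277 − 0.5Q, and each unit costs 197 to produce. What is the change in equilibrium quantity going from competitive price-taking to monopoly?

Q falls by 80

Under competition P = MC = 197, so Q = (277 − 197)/0.5 = 160.
The monopolist equates marginal revenue to marginal cost: 277 − Q = 197, so Q = 80. From demand, P = 237.
Change in equilibrium quantity: 80 − 160 = −80.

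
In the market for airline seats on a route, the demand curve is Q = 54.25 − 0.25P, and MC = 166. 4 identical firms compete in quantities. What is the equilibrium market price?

P = 176.2

Inverting demand: P = 217 − 4Q.
With 4 symmetric Cournot firms, each firm's FOC gives 217 − 20q = 166, so q = 2.55, Q = 4·2.55 = 10.2, and P = 176.2.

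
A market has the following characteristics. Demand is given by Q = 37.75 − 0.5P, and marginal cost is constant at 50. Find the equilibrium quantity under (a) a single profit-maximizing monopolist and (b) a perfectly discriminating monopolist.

Monopoly: Q = 6.375; Perfect PD: Q = 12.75

Inverting demand: P = 75.5 − 2Q.
The monopolist equates marginal revenue to marginal cost: 75.5 − 4Q = 50, so Q = 6.375. From demand, P = 62.75.
Under first-degree price discrimination the firm charges each unit its demand price and produces up to where P = MC, i.e. Q = 12.75. Consumer surplus is zero; producer surplus equals total surplus.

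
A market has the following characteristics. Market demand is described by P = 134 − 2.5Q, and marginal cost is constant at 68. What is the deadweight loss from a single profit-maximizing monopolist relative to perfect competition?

Under competition P = MC = 68, so Q = (134 − 68)/2.5 = 26.4.
A monopolist chooses Q where MR = MC. MR = 134 − 5Q; setting this equal to 68 gives Q = 13.2 and P = 101.
DWL is the triangle between Q = 13.2 and Q = 26.4: ½·(26.4 − 13.2)·(101 − 68) = 217.8.

DWL = 217.8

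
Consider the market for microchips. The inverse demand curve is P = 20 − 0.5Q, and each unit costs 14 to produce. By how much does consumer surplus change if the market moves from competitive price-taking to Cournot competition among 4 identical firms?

Under competition P = MC = 14, so Q = (20 − 14)/0.5 = 12.
CS = ½·(20 − 14)·12 = 36.
With 4 symmetric Cournot firms, each firm's FOC gives 20 − 2.5q = 14, so q = 2.4, Q = 4·2.4 = 9.6, and P = 15.2.
CS = ½·(20 − 15.2)·9.6 = 23.04.
Change in consumer surplus: 23.04 − 36 = −12.96.

CS falls by 12.96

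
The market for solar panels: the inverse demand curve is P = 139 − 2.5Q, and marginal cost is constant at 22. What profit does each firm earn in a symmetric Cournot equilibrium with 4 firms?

With 4 symmetric Cournot firms, each firm's FOC gives 139 − 12.5q = 22, so q = 9.36, Q = 4·9.36 = 37.44, and P = 45.4.
Each firm's profit = (45.4 − 22)·9.36 = 219.024.

π_i = 219.024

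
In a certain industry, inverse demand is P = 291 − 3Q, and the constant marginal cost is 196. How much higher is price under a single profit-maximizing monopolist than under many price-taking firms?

Price rises by 47.5

Under competition P = MC = 196, so Q = (291 − 196)/3 = 95/3.
A monopolist chooses Q where MR = MC. MR = 291 − 6Q; setting this equal to 196 gives Q = 95/6 and P = 243.5.
Change in price: 243.5 − 196 = 47.5.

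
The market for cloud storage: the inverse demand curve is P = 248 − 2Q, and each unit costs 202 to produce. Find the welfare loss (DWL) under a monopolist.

Under competition P = MC = 202, so Q = (248 − 202)/2 = 23.
Monopoly sets MR = MC: 248 − 4Q = 202 ⇒ Q = 11.5, P = 248 − 2·11.5 = 225.
DWL is the triangle between Q = 11.5 and Q = 23: ½·(23 − 11.5)·(225 − 202) = 132.25.

DWL = 132.25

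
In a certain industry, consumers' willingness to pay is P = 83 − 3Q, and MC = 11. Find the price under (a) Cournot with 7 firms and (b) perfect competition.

In a 7-firm Cournot equilibrium, symmetry and the first-order condition give q = (83 − 11)/(24) = 3. So Q = 21 and P = 20.
Perfect competition: P = MC = 11, so 83 − 3Q = 11 and Q = 24.

Cournot: P = 20; Competition: P = 11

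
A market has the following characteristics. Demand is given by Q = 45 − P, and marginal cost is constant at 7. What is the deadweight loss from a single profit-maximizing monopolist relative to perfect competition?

DWL = 180.5

Inverting demand: P = 45 − Q.
Competitive firms price at marginal cost: P = 7, giving Q = 38.
A monopolist chooses Q where MR = MC. MR = 45 − 2Q; setting this equal to 7 gives Q = 19 and P = 26.
DWL is the triangle between Q = 19 and Q = 38: ½·(38 − 19)·(26 − 7) = 180.5.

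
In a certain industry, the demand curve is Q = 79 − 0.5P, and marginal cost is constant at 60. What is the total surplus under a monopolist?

Inverting demand: P = 158 − 2Q.
The monopolist equates marginal revenue to marginal cost: 158 − 4Q = 60, so Q = 24.5. From demand, P = 109.
CS = ½·(158 − 109)·24.5 = 600.25; PS = (109 − 60)·24.5 = 1200.5; TS = 1800.75.

TS = 1800.75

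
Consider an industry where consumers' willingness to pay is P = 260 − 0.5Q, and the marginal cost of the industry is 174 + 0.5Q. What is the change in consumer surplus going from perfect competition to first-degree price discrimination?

Competitive equilibrium sets price equal to marginal cost: 260 − 0.5Q = 174 + 0.5Q, so Q = 86 and P = 217.
CS = ½·(260 − 217)·86 = 1849.
Under first-degree price discrimination the firm charges each unit its demand price and produces up to where P = MC, i.e. Q = 86. Consumer surplus is zero; producer surplus equals total surplus.
CS = 0.
Change in consumer surplus: 0 − 1849 = −1849.

Consumer surplus falls by 1849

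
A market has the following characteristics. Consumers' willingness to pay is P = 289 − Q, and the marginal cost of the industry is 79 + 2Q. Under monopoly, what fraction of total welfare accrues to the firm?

The monopolist equates marginal revenue to marginal cost: 289 − 2Q = 79 + 2Q, so Q = 52.5. From demand, P = 236.5.
CS = ½·(289 − 236.5)·52.5 = 1378.125.
PS = P·Q − VC(Q) = 236.5·52.5 − (79·52.5 + ½·2·52.5²) = 5512.5.
Share captured = PS/TS = 5512.5/6890.625 = 0.8.

PS/TS = 0.8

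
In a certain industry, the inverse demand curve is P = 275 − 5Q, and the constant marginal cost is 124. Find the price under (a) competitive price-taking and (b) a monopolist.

Competitive firms price at marginal cost: P = 124, giving Q = 30.2.
A monopolist chooses Q where MR = MC. MR = 275 − 10Q; setting this equal to 124 gives Q = 15.1 and P = 199.5.

Competition: P = 124; Monopoly: P = 199.5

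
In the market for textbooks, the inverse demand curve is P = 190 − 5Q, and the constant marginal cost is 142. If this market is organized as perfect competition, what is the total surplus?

Competitive firms price at marginal cost: P = 142, giving Q = 9.6.
CS = ½·(190 − 142)·9.6 = 230.4; PS = (142 − 142)·9.6 = 0; TS = 230.4.

TS = 230.4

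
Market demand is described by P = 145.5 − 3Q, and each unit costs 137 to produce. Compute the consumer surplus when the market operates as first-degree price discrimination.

CS = 0

With perfect price discrimination, output is the efficient level Q = 17/6 (where demand meets MC), but every buyer pays their willingness to pay: CS = 0 and PS = total surplus.
CS = 0.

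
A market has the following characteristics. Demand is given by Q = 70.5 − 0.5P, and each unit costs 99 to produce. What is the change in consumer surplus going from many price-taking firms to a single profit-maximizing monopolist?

Consumer surplus falls by 330.75

Inverting demand: P = 141 − 2Q.
Perfect competition: P = MC = 99, so 141 − 2Q = 99 and Q = 21.
CS = ½·(141 − 99)·21 = 441.
The monopolist equates marginal revenue to marginal cost: 141 − 4Q = 99, so Q = 10.5. From demand, P = 120.
CS = ½·(141 − 120)·10.5 = 110.25.
Change in consumer surplus: 110.25 − 441 = −330.75.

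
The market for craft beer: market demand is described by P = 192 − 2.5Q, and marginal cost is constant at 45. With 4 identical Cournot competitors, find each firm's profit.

Cournot with 4 identical firms: the symmetric best-response condition is 192 − 12.5q = 45. Each firm produces q = 11.76, total output Q = 47.04, price P = 74.4.
Each firm's profit = (74.4 − 45)·11.76 = 345.744.

π_i = 345.744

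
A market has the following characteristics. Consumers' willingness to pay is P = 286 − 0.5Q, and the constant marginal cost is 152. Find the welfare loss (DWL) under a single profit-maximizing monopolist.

DWL = 4489

Competitive firms price at marginal cost: P = 152, giving Q = 268.
A monopolist chooses Q where MR = MC. MR = 286 − Q; setting this equal to 152 gives Q = 134 and P = 219.
DWL is the triangle between Q = 134 and Q = 268: ½·(268 − 134)·(219 − 152) = 4489.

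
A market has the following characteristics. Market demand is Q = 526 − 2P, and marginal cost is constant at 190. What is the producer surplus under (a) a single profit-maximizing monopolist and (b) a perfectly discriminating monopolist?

Monopoly: PS = 2664.5; Perfect PD: PS = 5329

Inverting demand: P = 263 − 0.5Q.
Monopoly sets MR = MC: 263 − Q = 190 ⇒ Q = 73, P = 263 − 0.5·73 = 226.5.
PS = (226.5 − 190)·73 = 2664.5.
Under first-degree price discrimination the firm charges each unit its demand price and produces up to where P = MC, i.e. Q = 146. Consumer surplus is zero; producer surplus equals total surplus.
PS = ½·(263 − 190)·146 = 5329.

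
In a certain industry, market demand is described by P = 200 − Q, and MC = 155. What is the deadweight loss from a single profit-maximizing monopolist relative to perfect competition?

Under competition P = MC = 155, so Q = (200 − 155)/1 = 45.
The monopolist equates marginal revenue to marginal cost: 200 − 2Q = 155, so Q = 22.5. From demand, P = 177.5.
DWL is the triangle between Q = 22.5 and Q = 45: ½·(45 − 22.5)·(177.5 − 155) = 253.125.

DWL = 253.125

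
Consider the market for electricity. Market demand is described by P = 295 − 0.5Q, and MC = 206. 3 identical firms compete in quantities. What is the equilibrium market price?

Cournot with 3 identical firms: the symmetric best-response condition is 295 − 2q = 206. Each firm produces q = 44.5, total output Q = 133.5, price P = 228.25.

P = 228.25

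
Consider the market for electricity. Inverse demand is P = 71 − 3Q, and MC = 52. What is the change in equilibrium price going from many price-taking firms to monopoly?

P rises by 9.5

Perfect competition: P = MC = 52, so 71 − 3Q = 52 and Q = 19/3.
The monopolist equates marginal revenue to marginal cost: 71 − 6Q = 52, so Q = 19/6. From demand, P = 61.5.
Change in equilibrium price: 61.5 − 52 = 9.5.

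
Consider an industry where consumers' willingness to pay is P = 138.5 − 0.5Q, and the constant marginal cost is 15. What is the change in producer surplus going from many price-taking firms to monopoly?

PS rises by 7626.125

Competitive firms price at marginal cost: P = 15, giving Q = 247.
PS = (15 − 15)·247 = 0.
A monopolist chooses Q where MR = MC. MR = 138.5 − Q; setting this equal to 15 gives Q = 123.5 and P = 76.75.
PS = (76.75 − 15)·123.5 = 7626.125.
Change in producer surplus: 7626.125 − 0 = 7626.125.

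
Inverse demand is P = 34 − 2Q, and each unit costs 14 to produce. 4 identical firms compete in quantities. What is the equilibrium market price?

P = 18

Cournot with 4 identical firms: the symmetric best-response condition is 34 − 10q = 14. Each firm produces q = 2, total output Q = 8, price P = 18.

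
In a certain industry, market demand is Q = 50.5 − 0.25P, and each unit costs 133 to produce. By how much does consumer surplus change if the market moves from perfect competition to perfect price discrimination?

Inverting demand: P = 202 − 4Q.
Competitive firms price at marginal cost: P = 133, giving Q = 17.25.
CS = ½·(202 − 133)·17.25 = 595.125.
With perfect price discrimination, output is the efficient level Q = 17.25 (where demand meets MC), but every buyer pays their willingness to pay: CS = 0 and PS = total surplus.
CS = 0.
Change in consumer surplus: 0 − 595.125 = −595.125.

CS falls by 595.125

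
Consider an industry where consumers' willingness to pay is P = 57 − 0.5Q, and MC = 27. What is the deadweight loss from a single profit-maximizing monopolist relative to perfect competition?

DWL = 225

Perfect competition: P = MC = 27, so 57 − 0.5Q = 27 and Q = 60.
The monopolist equates marginal revenue to marginal cost: 57 − Q = 27, so Q = 30. From demand, P = 42.
DWL is the triangle between Q = 30 and Q = 60: ½·(60 − 30)·(42 − 27) = 225.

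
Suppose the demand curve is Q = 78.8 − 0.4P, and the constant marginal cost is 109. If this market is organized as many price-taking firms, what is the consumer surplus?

Inverting demand: P = 197 − 2.5Q.
Competitive firms price at marginal cost: P = 109, giving Q = 35.2.
CS = ½·(197 − 109)·35.2 = 1548.8.

CS = 1548.8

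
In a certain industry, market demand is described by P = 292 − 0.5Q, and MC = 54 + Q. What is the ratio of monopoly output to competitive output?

Q_m/Q_c = 0.75

A monopolist chooses Q where MR = MC. MR = 292 − Q; setting this equal to 54 + Q gives Q = 119 and P = 232.5.
Competitive equilibrium sets price equal to marginal cost: 292 − 0.5Q = 54 + Q, so Q = 476/3 and P = 638/3.
Ratio Q_m/Q_c = 119/(476/3) = 0.75.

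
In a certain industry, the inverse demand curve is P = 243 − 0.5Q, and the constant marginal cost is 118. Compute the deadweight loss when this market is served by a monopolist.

Under competition P = MC = 118, so Q = (243 − 118)/0.5 = 250.
The monopolist equates marginal revenue to marginal cost: 243 − Q = 118, so Q = 125. From demand, P = 180.5.
DWL is the triangle between Q = 125 and Q = 250: ½·(250 − 125)·(180.5 − 118) = 3906.25.

DWL = 3906.25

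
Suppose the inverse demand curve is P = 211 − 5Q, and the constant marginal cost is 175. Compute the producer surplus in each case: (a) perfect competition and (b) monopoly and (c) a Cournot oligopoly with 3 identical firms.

Perfect competition: P = MC = 175, so 211 − 5Q = 175 and Q = 7.2.
PS = (175 − 175)·7.2 = 0.
The monopolist equates marginal revenue to marginal cost: 211 − 10Q = 175, so Q = 3.6. From demand, P = 193.
PS = (193 − 175)·3.6 = 64.8.
Cournot with 3 identical firms: the symmetric best-response condition is 211 − 20q = 175. Each firm produces q = 1.8, total output Q = 5.4, price P = 184.
PS = (184 − 175)·5.4 = 48.6.

Competition: PS = 0; Monopoly: PS = 64.8; Cournot: PS = 48.6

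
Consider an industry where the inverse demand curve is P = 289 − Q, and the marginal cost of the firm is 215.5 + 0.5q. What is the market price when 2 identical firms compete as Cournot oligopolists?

In a 2-firm Cournot equilibrium, symmetry and the first-order condition give q = (289 − 215.5)/(3.5) = 21. So Q = 42 and P = 247.

P = 247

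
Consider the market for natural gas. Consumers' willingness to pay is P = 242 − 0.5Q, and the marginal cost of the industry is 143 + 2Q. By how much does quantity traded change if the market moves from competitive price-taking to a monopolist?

Quantity traded falls by 6.6

Under competition P = MC: 242 − 0.5Q = 143 + 2Q ⇒ Q = 39.6, P = 222.2.
The monopolist equates marginal revenue to marginal cost: 242 − Q = 143 + 2Q, so Q = 33. From demand, P = 225.5.
Change in quantity traded: 33 − 39.6 = −6.6.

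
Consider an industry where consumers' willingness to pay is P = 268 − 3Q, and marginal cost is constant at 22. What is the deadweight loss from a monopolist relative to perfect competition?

Perfect competition: P = MC = 22, so 268 − 3Q = 22 and Q = 82.
The monopolist equates marginal revenue to marginal cost: 268 − 6Q = 22, so Q = 41. From demand, P = 145.
DWL is the triangle between Q = 41 and Q = 82: ½·(82 − 41)·(145 − 22) = 2521.5.

DWL = 2521.5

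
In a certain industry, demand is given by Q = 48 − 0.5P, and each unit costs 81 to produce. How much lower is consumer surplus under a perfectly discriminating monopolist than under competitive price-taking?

Inverting demand: P = 96 − 2Q.
Perfect competition: P = MC = 81, so 96 − 2Q = 81 and Q = 7.5.
CS = ½·(96 − 81)·7.5 = 56.25.
With perfect price discrimination, output is the efficient level Q = 7.5 (where demand meets MC), but every buyer pays their willingness to pay: CS = 0 and PS = total surplus.
CS = 0.
Change in consumer surplus: 0 − 56.25 = −56.25.

CS falls by 56.25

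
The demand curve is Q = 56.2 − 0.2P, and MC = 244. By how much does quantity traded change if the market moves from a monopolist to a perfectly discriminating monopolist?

Inverting demand: P = 281 − 5Q.
The monopolist equates marginal revenue to marginal cost: 281 − 10Q = 244, so Q = 3.7. From demand, P = 262.5.
With perfect price discrimination, output is the efficient level Q = 7.4 (where demand meets MC), but every buyer pays their willingness to pay: CS = 0 and PS = total surplus.
Change in quantity traded: 7.4 − 3.7 = 3.7.

Quantity traded rises by 3.7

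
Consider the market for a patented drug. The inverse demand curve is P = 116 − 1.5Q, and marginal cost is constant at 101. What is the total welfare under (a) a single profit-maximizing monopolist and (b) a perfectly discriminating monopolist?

The monopolist equates marginal revenue to marginal cost: 116 − 3Q = 101, so Q = 5. From demand, P = 108.5.
CS = ½·(116 − 108.5)·5 = 18.75; PS = (108.5 − 101)·5 = 37.5; TS = 56.25.
A perfectly discriminating monopolist sells every unit with P(Q) ≥ MC(Q), so output equals the competitive quantity Q = 10. Each buyer pays their reservation price, so CS = 0 and the firm captures all surplus.
TS = 75 (equal to competitive TS).

Monopoly: TS = 56.25; Perfect PD: TS = 75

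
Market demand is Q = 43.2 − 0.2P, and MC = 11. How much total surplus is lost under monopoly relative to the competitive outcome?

DWL = 1050.625

Inverting demand: P = 216 − 5Q.
Perfect competition: P = MC = 11, so 216 − 5Q = 11 and Q = 41.
Monopoly sets MR = MC: 216 − 10Q = 11 ⇒ Q = 20.5, P = 216 − 5·20.5 = 113.5.
DWL is the triangle between Q = 20.5 and Q = 41: ½·(41 − 20.5)·(113.5 − 11) = 1050.625.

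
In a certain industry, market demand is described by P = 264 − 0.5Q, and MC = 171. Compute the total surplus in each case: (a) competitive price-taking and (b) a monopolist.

Competition: TS = 8649; Monopoly: TS = 6486.75

Competitive firms price at marginal cost: P = 171, giving Q = 186.
CS = ½·(264 − 171)·186 = 8649; PS = (171 − 171)·186 = 0; TS = 8649.
The monopolist equates marginal revenue to marginal cost: 264 − Q = 171, so Q = 93. From demand, P = 217.5.
CS = ½·(264 − 217.5)·93 = 2162.25; PS = (217.5 − 171)·93 = 4324.5; TS = 6486.75.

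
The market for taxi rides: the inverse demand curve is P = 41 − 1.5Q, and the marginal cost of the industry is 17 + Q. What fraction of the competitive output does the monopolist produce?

Q_m/Q_c = 0.625

The monopolist equates marginal revenue to marginal cost: 41 − 3Q = 17 + Q, so Q = 6. From demand, P = 32.
Competitive equilibrium sets price equal to marginal cost: 41 − 1.5Q = 17 + Q, so Q = 9.6 and P = 26.6.
Ratio Q_m/Q_c = 6/9.6 = 0.625.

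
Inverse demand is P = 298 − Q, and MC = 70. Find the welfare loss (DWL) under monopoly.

DWL = 6498

Perfect competition: P = MC = 70, so 298 − Q = 70 and Q = 228.
Monopoly sets MR = MC: 298 − 2Q = 70 ⇒ Q = 114, P = 298 − 114 = 184.
DWL is the triangle between Q = 114 and Q = 228: ½·(228 − 114)·(184 − 70) = 6498.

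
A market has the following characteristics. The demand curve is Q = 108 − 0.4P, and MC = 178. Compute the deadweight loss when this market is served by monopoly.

DWL = 423.2

Inverting demand: P = 270 − 2.5Q.
Perfect competition: P = MC = 178, so 270 − 2.5Q = 178 and Q = 36.8.
The monopolist equates marginal revenue to marginal cost: 270 − 5Q = 178, so Q = 18.4. From demand, P = 224.
DWL is the triangle between Q = 18.4 and Q = 36.8: ½·(36.8 − 18.4)·(224 − 178) = 423.2.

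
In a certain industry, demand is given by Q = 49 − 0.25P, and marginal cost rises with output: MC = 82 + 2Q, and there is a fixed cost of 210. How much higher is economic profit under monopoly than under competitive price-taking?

π rises by 288.8

Inverting demand: P = 196 − 4Q.
Competitive equilibrium sets price equal to marginal cost: 196 − 4Q = 82 + 2Q, so Q = 19 and P = 120.
Profit = 120·19 − (82·19 + ½·2·19²) − 210 = 151.
A monopolist chooses Q where MR = MC. MR = 196 − 8Q; setting this equal to 82 + 2Q gives Q = 11.4 and P = 150.4.
Profit = 150.4·11.4 − (82·11.4 + ½·2·11.4²) − 210 = 439.8.
Change in economic profit: 439.8 − 151 = 288.8.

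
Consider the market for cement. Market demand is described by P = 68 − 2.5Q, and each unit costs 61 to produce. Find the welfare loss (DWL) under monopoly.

Under competition P = MC = 61, so Q = (68 − 61)/2.5 = 2.8.
Monopoly sets MR = MC: 68 − 5Q = 61 ⇒ Q = 1.4, P = 68 − 2.5·1.4 = 64.5.
DWL is the triangle between Q = 1.4 and Q = 2.8: ½·(2.8 − 1.4)·(64.5 − 61) = 2.45.

DWL = 2.45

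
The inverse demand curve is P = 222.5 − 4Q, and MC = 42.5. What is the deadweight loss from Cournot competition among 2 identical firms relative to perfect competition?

DWL = 450

Under competition P = MC = 42.5, so Q = (222.5 − 42.5)/4 = 45.
With 2 symmetric Cournot firms, each firm's FOC gives 222.5 − 12q = 42.5, so q = 15, Q = 2·15 = 30, and P = 102.5.
DWL is the triangle between Q = 30 and Q = 45: ½·(45 − 30)·(102.5 − 42.5) = 450.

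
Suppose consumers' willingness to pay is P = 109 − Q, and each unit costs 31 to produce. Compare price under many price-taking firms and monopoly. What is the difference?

Price rises by 39

Competitive firms price at marginal cost: P = 31, giving Q = 78.
A monopolist chooses Q where MR = MC. MR = 109 − 2Q; setting this equal to 31 gives Q = 39 and P = 70.
Change in price: 70 − 31 = 39.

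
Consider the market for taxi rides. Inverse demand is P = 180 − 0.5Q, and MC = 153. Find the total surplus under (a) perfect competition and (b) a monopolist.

Competitive firms price at marginal cost: P = 153, giving Q = 54.
CS = ½·(180 − 153)·54 = 729; PS = (153 − 153)·54 = 0; TS = 729.
Monopoly sets MR = MC: 180 − Q = 153 ⇒ Q = 27, P = 180 − 0.5·27 = 166.5.
CS = ½·(180 − 166.5)·27 = 182.25; PS = (166.5 − 153)·27 = 364.5; TS = 546.75.

Competition: TS = 729; Monopoly: TS = 546.75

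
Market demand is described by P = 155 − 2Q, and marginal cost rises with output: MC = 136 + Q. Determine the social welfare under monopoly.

TS = 50.54

The monopolist equates marginal revenue to marginal cost: 155 − 4Q = 136 + Q, so Q = 3.8. From demand, P = 147.4.
CS = ½·(155 − 147.4)·3.8 = 14.44; PS = (147.4·3.8 − 136·3.8 − ½·1·3.8²) = 36.1; TS = 50.54.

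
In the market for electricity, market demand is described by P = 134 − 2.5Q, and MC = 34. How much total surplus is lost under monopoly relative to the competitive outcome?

DWL = 500

Perfect competition: P = MC = 34, so 134 − 2.5Q = 34 and Q = 40.
A monopolist chooses Q where MR = MC. MR = 134 − 5Q; setting this equal to 34 gives Q = 20 and P = 84.
DWL is the triangle between Q = 20 and Q = 40: ½·(40 − 20)·(84 − 34) = 500.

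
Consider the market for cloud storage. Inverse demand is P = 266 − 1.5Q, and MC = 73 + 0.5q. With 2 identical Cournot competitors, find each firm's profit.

In a 2-firm Cournot equilibrium, symmetry and the first-order condition give q = (266 − 73)/(5) = 38.6. So Q = 77.2 and P = 150.2.
Each firm's profit = 150.2·38.6 − (73·38.6 + ½·0.5·38.6²) = 2607.43.

π_i = 2607.43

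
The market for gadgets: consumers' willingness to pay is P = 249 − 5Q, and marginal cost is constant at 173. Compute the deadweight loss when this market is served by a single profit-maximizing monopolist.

Under competition P = MC = 173, so Q = (249 − 173)/5 = 15.2.
Monopoly sets MR = MC: 249 − 10Q = 173 ⇒ Q = 7.6, P = 249 − 5·7.6 = 211.
DWL is the triangle between Q = 7.6 and Q = 15.2: ½·(15.2 − 7.6)·(211 − 173) = 144.4.

DWL = 144.4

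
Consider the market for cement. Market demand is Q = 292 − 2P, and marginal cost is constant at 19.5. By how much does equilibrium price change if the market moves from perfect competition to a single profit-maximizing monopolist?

Equilibrium price rises by 63.25

Inverting demand: P = 146 − 0.5Q.
Under competition P = MC = 19.5, so Q = (146 − 19.5)/0.5 = 253.
The monopolist equates marginal revenue to marginal cost: 146 − Q = 19.5, so Q = 126.5. From demand, P = 82.75.
Change in equilibrium price: 82.75 − 19.5 = 63.25.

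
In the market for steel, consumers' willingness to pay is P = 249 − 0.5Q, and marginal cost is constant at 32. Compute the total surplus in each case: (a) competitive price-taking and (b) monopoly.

Competition: TS = 47089; Monopoly: TS = 35316.75

Under competition P = MC = 32, so Q = (249 − 32)/0.5 = 434.
CS = ½·(249 − 32)·434 = 47089; PS = (32 − 32)·434 = 0; TS = 47089.
Monopoly sets MR = MC: 249 − Q = 32 ⇒ Q = 217, P = 249 − 0.5·217 = 140.5.
CS = ½·(249 − 140.5)·217 = 11772.25; PS = (140.5 − 32)·217 = 23544.5; TS = 35316.75.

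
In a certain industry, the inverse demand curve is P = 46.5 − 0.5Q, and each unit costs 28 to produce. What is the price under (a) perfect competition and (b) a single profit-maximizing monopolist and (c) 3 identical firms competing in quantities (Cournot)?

Competition: P = 28; Monopoly: P = 37.25; Cournot: P = 32.625

Perfect competition: P = MC = 28, so 46.5 − 0.5Q = 28 and Q = 37.
Monopoly sets MR = MC: 46.5 − Q = 28 ⇒ Q = 18.5, P = 46.5 − 0.5·18.5 = 37.25.
In a 3-firm Cournot equilibrium, symmetry and the first-order condition give q = (46.5 − 28)/(2) = 9.25. So Q = 27.75 and P = 32.625.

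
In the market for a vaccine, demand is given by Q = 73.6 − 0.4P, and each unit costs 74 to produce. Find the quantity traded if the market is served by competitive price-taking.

Q = 44

Inverting demand: P = 184 − 2.5Q.
Perfect competition: P = MC = 74, so 184 − 2.5Q = 74 and Q = 44.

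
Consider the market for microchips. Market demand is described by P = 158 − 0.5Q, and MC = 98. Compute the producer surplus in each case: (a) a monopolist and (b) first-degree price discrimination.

A monopolist chooses Q where MR = MC. MR = 158 − Q; setting this equal to 98 gives Q = 60 and P = 128.
PS = (128 − 98)·60 = 1800.
Under first-degree price discrimination the firm charges each unit its demand price and produces up to where P = MC, i.e. Q = 120. Consumer surplus is zero; producer surplus equals total surplus.
PS = ½·(158 − 98)·120 = 3600.

Monopoly: PS = 1800; Perfect PD: PS = 3600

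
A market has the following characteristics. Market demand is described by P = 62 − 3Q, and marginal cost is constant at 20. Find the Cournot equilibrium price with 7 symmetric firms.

P = 25.25

Cournot with 7 identical firms: the symmetric best-response condition is 62 − 24q = 20. Each firm produces q = 1.75, total output Q = 12.25, price P = 25.25.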